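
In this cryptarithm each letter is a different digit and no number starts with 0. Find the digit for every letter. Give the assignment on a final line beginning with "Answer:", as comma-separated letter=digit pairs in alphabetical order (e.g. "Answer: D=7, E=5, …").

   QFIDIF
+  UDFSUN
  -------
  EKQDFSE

Step 1. [col 1: F + N ≡ E (mod 10)] no forcing yet in column 1 (carry-in 0); E=1 is free and consistent — try it. So E=1.
Step 2. [col 1: F + N ≡ E (mod 10)] column 1 (F + N ≡ E (mod 10), carry-in 0) doesn't pin F yet; pick F=6 and continue, so F=6.
Step 3. [col 1: F + N ≡ E (mod 10)] column 1 reads F+N+carry(0)=E with F=6, E=1; with digits 1,6 already taken and all letters distinct, the only value for N is 5 ⇒ N=5.
Step 4. [col 2: I + U ≡ S (mod 10)] several values work for I in column 2 (I + U ≡ S (mod 10), carry-in 1); try I=0, so I=0.
Step 5. [col 2: I + U ≡ S (mod 10)] column 2 (I + U ≡ S (mod 10), carry-in 1) doesn't pin S yet; pick S=9 and continue ⇒ S=9.
Step 6. [col 2: I + U ≡ S (mod 10)] column 2: given I=0, S=9, carry-in 1, and digits 0,1,5,6,9 already taken and all letters distinct, I+U≡S (mod 10) forces U=8 ⇒ U=8.
Step 7. [col 3: D + S ≡ F (mod 10)] from column 3 (S=9, F=6, carry-in 0, digits 0,1,5,6,8,9 already taken and all letters distinct): D must equal 7, so D=7.
Step 8. [col 5: F + D ≡ Q (mod 10)] in column 5 we have F+D≡Q with carry-in 0; given F=6, D=7 and digits 0,1,5,6,7,8,9 already taken and all letters distinct, that pins Q to 3. So Q=3.
Step 9. [col 6: Q + U ≡ K (mod 10)] from column 6 (Q=3, U=8, carry-in 1, digits 0,1,3,5,6,7,8,9 already taken and all letters distinct): K must equal 2. So K=2.

Answer: D=7, E=1, F=6, I=0, K=2, N=5, Q=3, S=9, U=8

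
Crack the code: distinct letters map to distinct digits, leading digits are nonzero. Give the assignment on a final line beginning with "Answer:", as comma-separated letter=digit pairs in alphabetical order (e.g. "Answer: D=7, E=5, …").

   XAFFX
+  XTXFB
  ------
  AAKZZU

Step 1. [A] the sum has 6 digits but both addends have 5; that extra leading digit A is the final carry, namely 1. So A=1.
Step 2. [col 1: X + B ≡ U (mod 10)] column 1 (X + B ≡ U (mod 10), carry-in 0) doesn't pin U yet; pick U=9 and continue ⇒ U=9.
Step 3. [col 1: X + B ≡ U (mod 10)] several values work for X in column 1 (X + B ≡ U (mod 10), carry-in 0); try X=5. So X=5.
Step 4. [col 1: X + B ≡ U (mod 10)] column 1: given X=5, U=9, carry-in 0, and digits 1,5,9 already taken and all letters distinct, X+B≡U (mod 10) forces B=4, so B=4.
Step 5. [col 2: F + F ≡ Z (mod 10)] no forcing yet in column 2 (carry-in 0); Z=2 is free and consistent — try it. So Z=2.
Step 6. [col 2: F + F ≡ Z (mod 10)] from column 2 (Z=2, carry-in 0, digits 1,2,4,5,9 already taken and all letters distinct): F must equal 6 ⇒ F=6.
Step 7. [col 4: A + T ≡ K (mod 10)] in column 4 we have A+T≡K with carry-in 1; given A=1 and digits 1,2,4,5,6,9 already taken and all letters distinct, that pins T to 8 ⇒ T=8.
Step 8. [col 4: A + T ≡ K (mod 10)] in column 4 we have A+T≡K with carry-in 1; given A=1, T=8 and digits 1,2,4,5,6,8,9 already taken and all letters distinct, that pins K to 0 ⇒ K=0.

Answer: A=1, B=4, F=6, K=0, T=8, U=9, X=5, Z=2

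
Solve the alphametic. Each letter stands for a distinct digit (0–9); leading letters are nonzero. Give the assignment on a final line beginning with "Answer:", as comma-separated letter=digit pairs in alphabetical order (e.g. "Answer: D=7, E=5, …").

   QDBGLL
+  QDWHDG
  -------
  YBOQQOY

Step 1. [col 1: L + G ≡ Y (mod 10)] several values work for G in column 1 (L + G ≡ Y (mod 10), carry-in 0); try G=7. So G=7.
Step 2. [col 1: L + G ≡ Y (mod 10)] no forcing yet in column 1 (carry-in 0); Y=1 is free and consistent — try it, so Y=1.
Step 3. [col 1: L + G ≡ Y (mod 10)] column 1 reads L+G+carry(0)=Y with G=7, Y=1; with digits 1,7 already taken and all letters distinct, the only value for L is 4, so L=4.
Step 4. [col 2: L + D ≡ O (mod 10)] O=0 is one option consistent with column 2 (L + D ≡ O (mod 10), carry-in 1) — take it, so O=0.
Step 5. [col 2: L + D ≡ O (mod 10)] column 2 reads L+D+carry(1)=O with L=4, O=0; with digits 0,1,4,7 already taken and all letters distinct, the only value for D is 5. So D=5.
Step 6. [col 3: G + H ≡ Q (mod 10)] column 3 reads G+H+carry(1)=Q with G=7; with digits 0,1,4,5,7 already taken and all letters distinct, the only value for H is 8. So H=8.
Step 7. [col 3: G + H ≡ Q (mod 10)] column 3 reads G+H+carry(1)=Q with G=7, H=8; with digits 0,1,4,5,7,8 already taken and all letters distinct, the only value for Q is 6, so Q=6.
Step 8. [col 4: B + W ≡ Q (mod 10)] column 4 (B + W ≡ Q (mod 10), carry-in 1) doesn't pin W yet; pick W=2 and continue ⇒ W=2.
Step 9. [col 4: B + W ≡ Q (mod 10)] column 4 reads B+W+carry(1)=Q with W=2, Q=6; with digits 0,1,2,4,5,6,7,8 already taken and all letters distinct, the only value for B is 3. So B=3.

Answer: B=3, D=5, G=7, H=8, L=4, O=0, Q=6, W=2, Y=1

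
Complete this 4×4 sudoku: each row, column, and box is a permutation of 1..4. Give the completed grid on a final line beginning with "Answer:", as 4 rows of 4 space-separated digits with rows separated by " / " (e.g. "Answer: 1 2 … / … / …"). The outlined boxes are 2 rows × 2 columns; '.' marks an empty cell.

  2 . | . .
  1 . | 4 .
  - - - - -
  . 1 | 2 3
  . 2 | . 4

Step 1. [r1c3∈{1,3}] r1c3 is the only open cell in col 3 admitting 3 ⇒ r1c3=3.
Step 2. [r1c2∈{4}] nothing but 4 survives at r1c2 ⇒ r1c2=4.
Step 3. [r4c3∈{1}] r4c3 has the single candidate 1, so r4c3=1.
Step 4. [r2c4∈{2}] r2c4 is down to just 2 ⇒ r2c4=2.
Step 5. [r1c4∈{1}] r1c4 has the single candidate 1. So r1c4=1.
Step 6. [r2c2∈{3}] r2c2's peers cover all but 3. So r2c2=3.
Step 7. [r3c1∈{4}] only 4 remains possible at r3c1, so r3c1=4.
Step 8. [r4c1∈{3}] r4c1 is down to just 3 ⇒ r4c1=3.

Answer: 2 4 3 1 / 1 3 4 2 / 4 1 2 3 / 3 2 1 4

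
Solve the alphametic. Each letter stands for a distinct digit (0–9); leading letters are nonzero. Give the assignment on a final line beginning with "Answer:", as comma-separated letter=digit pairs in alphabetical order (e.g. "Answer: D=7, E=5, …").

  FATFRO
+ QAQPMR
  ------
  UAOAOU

Step 1. [col 1: O + R ≡ U (mod 10)] U=9 is one option consistent with column 1 (O + R ≡ U (mod 10), carry-in 0) — take it, so U=9.
Step 2. [col 1: O + R ≡ U (mod 10)] column 1 (O + R ≡ U (mod 10), carry-in 0) doesn't pin O yet; pick O=8 and continue ⇒ O=8.
Step 3. [col 1: O + R ≡ U (mod 10)] in column 1 we have O+R≡U with carry-in 0; given O=8, U=9 and digits 8,9 already taken and all letters distinct, that pins R to 1. So R=1.
Step 4. [col 2: R + M ≡ O (mod 10)] column 2: given R=1, O=8, carry-in 0, and digits 1,8,9 already taken and all letters distinct, R+M≡O (mod 10) forces M=7. So M=7.
Step 5. [col 3: F + P ≡ A (mod 10)] P=6 is one option consistent with column 3 (F + P ≡ A (mod 10), carry-in 0) — take it. So P=6.
Step 6. [col 3: F + P ≡ A (mod 10)] from column 3 (P=6, carry-in 0, digits 1,6,7,8,9 already taken and all letters distinct): A must equal 0 ⇒ A=0.
Step 7. [col 3: F + P ≡ A (mod 10)] column 3 reads F+P+carry(0)=A with P=6, A=0; with digits 0,1,6,7,8,9 already taken and all letters distinct, the only value for F is 4 ⇒ F=4.
Step 8. [col 4: T + Q ≡ O (mod 10)] no forcing yet in column 4 (carry-in 1); T=2 is free and consistent — try it. So T=2.
Step 9. [col 4: T + Q ≡ O (mod 10)] column 4: given T=2, O=8, carry-in 1, and digits 0,1,2,4,6,7,8,9 already taken and all letters distinct, T+Q≡O (mod 10) forces Q=5 ⇒ Q=5.

Answer: A=0, F=4, M=7, O=8, P=6, Q=5, R=1, T=2, U=9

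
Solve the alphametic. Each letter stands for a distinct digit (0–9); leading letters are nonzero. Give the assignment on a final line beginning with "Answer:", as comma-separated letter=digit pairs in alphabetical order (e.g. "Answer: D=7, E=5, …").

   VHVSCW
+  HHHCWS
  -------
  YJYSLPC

Step 1. [col 1: W + S ≡ C (mod 10)] several values work for C in column 1 (W + S ≡ C (mod 10), carry-in 0); try C=6, so C=6.
Step 2. [Y] Y is the leading digit of a 7-digit sum of two 6-digit numbers; the final carry is exactly 1, so Y=1.
Step 3. [col 1: W + S ≡ C (mod 10)] no forcing yet in column 1 (carry-in 0); W=4 is free and consistent — try it. So W=4.
Step 4. [col 1: W + S ≡ C (mod 10)] from column 1 (W=4, C=6, carry-in 0, digits 1,4,6 already taken and all letters distinct): S must equal 2 ⇒ S=2.
Step 5. [col 2: C + W ≡ P (mod 10)] column 2 reads C+W+carry(0)=P with C=6, W=4; with digits 1,2,4,6 already taken and all letters distinct, the only value for P is 0 ⇒ P=0.
Step 6. [col 3: S + C ≡ L (mod 10)] column 3: given S=2, C=6, carry-in 1, and digits 0,1,2,4,6 already taken and all letters distinct, S+C≡L (mod 10) forces L=9 ⇒ L=9.
Step 7. [col 4: V + H ≡ S (mod 10)] several values work for V in column 4 (V + H ≡ S (mod 10), carry-in 0); try V=7, so V=7.
Step 8. [col 4: V + H ≡ S (mod 10)] column 4: given V=7, S=2, carry-in 0, and digits 0,1,2,4,6,7,9 already taken and all letters distinct, V+H≡S (mod 10) forces H=5 ⇒ H=5.
Step 9. [col 6: V + H ≡ J (mod 10)] column 6: given V=7, H=5, carry-in 1, and digits 0,1,2,4,5,6,7,9 already taken and all letters distinct, V+H≡J (mod 10) forces J=3 ⇒ J=3.

Answer: C=6, H=5, J=3, L=9, P=0, S=2, V=7, W=4, Y=1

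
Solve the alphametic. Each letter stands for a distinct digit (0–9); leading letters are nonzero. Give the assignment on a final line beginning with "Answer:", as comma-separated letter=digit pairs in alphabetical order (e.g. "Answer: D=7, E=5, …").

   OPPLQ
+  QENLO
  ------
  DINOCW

Step 1. [col 1: Q + O ≡ W (mod 10)] several values work for W in column 1 (Q + O ≡ W (mod 10), carry-in 0); try W=9 ⇒ W=9.
Step 2. [col 1: Q + O ≡ W (mod 10)] Q=7 is one option consistent with column 1 (Q + O ≡ W (mod 10), carry-in 0) — take it. So Q=7.
Step 3. [col 1: Q + O ≡ W (mod 10)] column 1: given Q=7, W=9, carry-in 0, and digits 7,9 already taken and all letters distinct, Q+O≡W (mod 10) forces O=2 ⇒ O=2.
Step 4. [D] D is the leading digit of a 6-digit sum of two 5-digit numbers; the final carry is exactly 1, so D=1.
Step 5. [col 2: L + L ≡ C (mod 10)] column 2 (L + L ≡ C (mod 10), carry-in 0) doesn't pin C yet; pick C=6 and continue, so C=6.
Step 6. [col 2: L + L ≡ C (mod 10)] L=3 is one option consistent with column 2 (L + L ≡ C (mod 10), carry-in 0) — take it. So L=3.
Step 7. [col 3: P + N ≡ O (mod 10)] no forcing yet in column 3 (carry-in 0); N=4 is free and consistent — try it. So N=4.
Step 8. [col 3: P + N ≡ O (mod 10)] from column 3 (N=4, O=2, carry-in 0, digits 1,2,3,4,6,7,9 already taken and all letters distinct): P must equal 8 ⇒ P=8.
Step 9. [col 4: P + E ≡ N (mod 10)] in column 4 we have P+E≡N with carry-in 1; given P=8, N=4 and digits 1,2,3,4,6,7,8,9 already taken and all letters distinct, that pins E to 5 ⇒ E=5.
Step 10. [col 5: O + Q ≡ I (mod 10)] column 5: given O=2, Q=7, carry-in 1, and digits 1,2,3,4,5,6,7,8,9 already taken and all letters distinct, O+Q≡I (mod 10) forces I=0, so I=0.

Answer: C=6, D=1, E=5, I=0, L=3, N=4, O=2, P=8, Q=7, W=9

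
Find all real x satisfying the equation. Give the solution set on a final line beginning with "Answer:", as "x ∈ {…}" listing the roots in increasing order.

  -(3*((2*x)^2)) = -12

Step 1. [-(3*((2*x)^2)) = -12] leading − — multiply by −1, so neg: 3*((2*x)^2) = 12.
Step 2. [3*((2*x)^2) = 12] 3 out front; divide by 3. So div: (2*x)^2 = 4.
Step 3. [(2*x)^2 = 4] 4 ≥ 0, LHS is (·)² — take ±√, so sqrt: 2*x = 2 or -2.
Step 4. [2*x = 2 or -2] 2 out front; divide by 2 ⇒ div: x = 1 or -1.

Answer: x ∈ {-1, 1}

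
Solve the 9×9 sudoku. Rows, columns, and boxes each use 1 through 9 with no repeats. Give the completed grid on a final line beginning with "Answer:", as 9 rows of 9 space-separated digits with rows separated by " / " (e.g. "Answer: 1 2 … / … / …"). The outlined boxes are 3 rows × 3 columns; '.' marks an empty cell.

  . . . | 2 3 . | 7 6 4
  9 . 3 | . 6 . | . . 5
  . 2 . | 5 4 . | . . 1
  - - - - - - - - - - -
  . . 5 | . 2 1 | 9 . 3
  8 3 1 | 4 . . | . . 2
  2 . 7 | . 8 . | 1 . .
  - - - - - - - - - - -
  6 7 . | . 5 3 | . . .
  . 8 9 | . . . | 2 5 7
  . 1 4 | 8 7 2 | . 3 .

Step 1. [r2c7∈{8}] r2c7's peers cover all but 8, so r2c7=8.
Step 2. [r6c9∈{6}] nothing but 6 survives at r6c9 ⇒ r6c9=6.
Step 3. [r5c6∈{5,6,7,9}] across row 5, 6 lands solely at r5c6. So r5c6=6.
Step 4. [r7c8∈{1,4,8,9}] r7c8 is the only open cell in col 8 admitting 1 ⇒ r7c8=1.
Step 5. [r1c6∈{8,9}] row 1 places 9 nowhere but r1c6, so r1c6=9.
Step 6. [r4c1∈{4}] r4c1 is down to just 4 ⇒ r4c1=4.
Step 7. [r7c4∈{9}] r7c4's peers cover all but 9. So r7c4=9.
Step 8. [r3c6∈{7,8}] r3c6 is the only open cell in col 6 admitting 8 ⇒ r3c6=8.
Step 9. [r4c4∈{7}] r4c4 is down to just 7 ⇒ r4c4=7.
Step 10. [r9c1∈{5}] only 5 remains possible at r9c1, so r9c1=5.
Step 11. [r8c5∈{1}] r8c5 has the single candidate 1, so r8c5=1.
Step 12. [r6c8∈{4}] only 4 remains possible at r6c8, so r6c8=4.
Step 13. [r3c1∈{7}] r3c1 has the single candidate 7, so r3c1=7.
Step 14. [r6c2∈{9}] r6c2 has the single candidate 9 ⇒ r6c2=9.
Step 15. [r8c1∈{3}] r8c1's peers cover all but 3, so r8c1=3.
Step 16. [r2c4∈{1}] r2c4's peers cover all but 1. So r2c4=1.
Step 17. [r7c9∈{8}] nothing but 8 survives at r7c9. So r7c9=8.
Step 18. [r2c8∈{2}] only 2 remains possible at r2c8. So r2c8=2.
Step 19. [r4c8∈{8}] r4c8 has the single candidate 8 ⇒ r4c8=8.
Step 20. [r7c3∈{2}] r7c3 has the single candidate 2 ⇒ r7c3=2.
Step 21. [r7c7∈{4}] r7c7 has the single candidate 4. So r7c7=4.
Step 22. [r3c7∈{3}] only 3 remains possible at r3c7 ⇒ r3c7=3.
Step 23. [r3c8∈{9}] r3c8's peers cover all but 9 ⇒ r3c8=9.
Step 24. [r3c3∈{6}] only 6 remains possible at r3c3. So r3c3=6.
Step 25. [r5c8∈{7}] r5c8's peers cover all but 7. So r5c8=7.
Step 26. [r1c3∈{8}] only 8 remains possible at r1c3 ⇒ r1c3=8.
Step 27. [r2c2∈{4}] r2c2 has the single candidate 4, so r2c2=4.
Step 28. [r9c9∈{9}] r9c9 has the single candidate 9 ⇒ r9c9=9.
Step 29. [r1c1∈{1}] nothing but 1 survives at r1c1. So r1c1=1.
Step 30. [r9c7∈{6}] r9c7 has the single candidate 6. So r9c7=6.
Step 31. [r6c6∈{5}] only 5 remains possible at r6c6. So r6c6=5.
Step 32. [r5c5∈{9}] r5c5 has the single candidate 9, so r5c5=9.
Step 33. [r8c6∈{4}] r8c6 has the single candidate 4 ⇒ r8c6=4.
Step 34. [r8c4∈{6}] nothing but 6 survives at r8c4, so r8c4=6.
Step 35. [r5c7∈{5}] r5c7's peers cover all but 5. So r5c7=5.
Step 36. [r4c2∈{6}] nothing but 6 survives at r4c2. So r4c2=6.
Step 37. [r6c4∈{3}] nothing but 3 survives at r6c4 ⇒ r6c4=3.
Step 38. [r1c2∈{5}] r1c2's peers cover all but 5, so r1c2=5.
Step 39. [r2c6∈{7}] r2c6 has the single candidate 7. So r2c6=7.

Answer: 1 5 8 2 3 9 7 6 4 / 9 4 3 1 6 7 8 2 5 / 7 2 6 5 4 8 3 9 1 / 4 6 5 7 2 1 9 8 3 / 8 3 1 4 9 6 5 7 2 / 2 9 7 3 8 5 1 4 6 / 6 7 2 9 5 3 4 1 8 / 3 8 9 6 1 4 2 5 7 / 5 1 4 8 7 2 6 3 9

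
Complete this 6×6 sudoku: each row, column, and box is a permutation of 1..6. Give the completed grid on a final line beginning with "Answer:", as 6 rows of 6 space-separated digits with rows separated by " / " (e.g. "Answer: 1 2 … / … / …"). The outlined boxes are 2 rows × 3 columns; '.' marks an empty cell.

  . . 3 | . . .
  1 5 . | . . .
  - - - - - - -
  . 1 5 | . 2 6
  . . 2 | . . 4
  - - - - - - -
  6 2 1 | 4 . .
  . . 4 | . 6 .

Step 1. [r4c1∈{3}] r4c1 has the single candidate 3 ⇒ r4c1=3.
Step 2. [r1c1∈{2,4}] 2 has one home in col 1: r1c1 ⇒ r1c1=2.
Step 3. [r6c2∈{3}] only 3 remains possible at r6c2 ⇒ r6c2=3.
Step 4. [r2c3∈{6}] nothing but 6 survives at r2c3, so r2c3=6.
Step 5. [r6c1∈{5}] r6c1's peers cover all but 5. So r6c1=5.
Step 6. [r2c5∈{3,4}] 4 has one home in row 2: r2c5. So r2c5=4.
Step 7. [r1c4∈{1,5,6}] in row 1, 6 fits only at r1c4 ⇒ r1c4=6.
Step 8. [r4c4∈{1,5}] 5 has one home in col 4: r4c4. So r4c4=5.
Step 9. [r5c5∈{3,5}] col 5 places 3 nowhere but r5c5 ⇒ r5c5=3.
Step 10. [r2c6∈{2,3}] col 6 places 3 nowhere but r2c6, so r2c6=3.
Step 11. [r6c6∈{1,2}] r6c6 is the only open cell in col 6 admitting 2 ⇒ r6c6=2.
Step 12. [r1c6∈{1,5}] across col 6, 1 lands solely at r1c6, so r1c6=1.
Step 13. [r1c5∈{5}] nothing but 5 survives at r1c5 ⇒ r1c5=5.
Step 14. [r5c6∈{5}] nothing but 5 survives at r5c6, so r5c6=5.
Step 15. [r4c5∈{1}] nothing but 1 survives at r4c5 ⇒ r4c5=1.
Step 16. [r4c2∈{6}] r4c2 is down to just 6. So r4c2=6.
Step 17. [r3c4∈{3}] only 3 remains possible at r3c4 ⇒ r3c4=3.
Step 18. [r1c2∈{4}] r1c2 is down to just 4 ⇒ r1c2=4.
Step 19. [r2c4∈{2}] nothing but 2 survives at r2c4. So r2c4=2.
Step 20. [r6c4∈{1}] only 1 remains possible at r6c4 ⇒ r6c4=1.
Step 21. [r3c1∈{4}] r3c1 is down to just 4, so r3c1=4.

Answer: 2 4 3 6 5 1 / 1 5 6 2 4 3 / 4 1 5 3 2 6 / 3 6 2 5 1 4 / 6 2 1 4 3 5 / 5 3 4 1 6 2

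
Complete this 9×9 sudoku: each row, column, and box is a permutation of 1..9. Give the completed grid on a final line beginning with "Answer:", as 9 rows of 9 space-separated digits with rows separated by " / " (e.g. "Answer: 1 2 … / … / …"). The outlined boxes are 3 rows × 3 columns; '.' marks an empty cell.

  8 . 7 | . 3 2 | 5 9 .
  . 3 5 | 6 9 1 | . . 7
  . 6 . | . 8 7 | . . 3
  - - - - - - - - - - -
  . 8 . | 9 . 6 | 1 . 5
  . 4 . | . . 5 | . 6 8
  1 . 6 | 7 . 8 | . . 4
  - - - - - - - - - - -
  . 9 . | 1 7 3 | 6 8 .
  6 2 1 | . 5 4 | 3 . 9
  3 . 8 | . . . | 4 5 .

Step 1. [r3c7∈{2}] nothing but 2 survives at r3c7 ⇒ r3c7=2.
Step 2. [r6c5∈{2}] nothing but 2 survives at r6c5, so r6c5=2.
Step 3. [r4c8∈{2,3,7}] 2 has one home in col 8: r4c8. So r4c8=2.
Step 4. [r5c3∈{2,3,9}] col 3 places 2 nowhere but r5c3. So r5c3=2.
Step 5. [r5c1∈{7,9}] box 4 places 9 nowhere but r5c1. So r5c1=9.
Step 6. [r3c1∈{4}] nothing but 4 survives at r3c1, so r3c1=4.
Step 7. [r9c9∈{1,2}] across row 9, 1 lands solely at r9c9, so r9c9=1.
Step 8. [r6c2∈{5}] r6c2 is down to just 5. So r6c2=5.
Step 9. [r2c7∈{8}] r2c7 is down to just 8. So r2c7=8.
Step 10. [r7c9∈{2}] r7c9 has the single candidate 2, so r7c9=2.
Step 11. [r9c5∈{6}] nothing but 6 survives at r9c5, so r9c5=6.
Step 12. [r8c4∈{8}] r8c4's peers cover all but 8 ⇒ r8c4=8.
Step 13. [r7c3∈{4}] only 4 remains possible at r7c3 ⇒ r7c3=4.
Step 14. [r3c4∈{5}] r3c4's peers cover all but 5 ⇒ r3c4=5.
Step 15. [r7c1∈{5}] only 5 remains possible at r7c1 ⇒ r7c1=5.
Step 16. [r4c1∈{7}] only 7 remains possible at r4c1 ⇒ r4c1=7.
Step 17. [r1c9∈{6}] r1c9 has the single candidate 6, so r1c9=6.
Step 18. [r5c5∈{1}] nothing but 1 survives at r5c5 ⇒ r5c5=1.
Step 19. [r2c8∈{4}] r2c8 is down to just 4. So r2c8=4.
Step 20. [r3c8∈{1}] r3c8 is down to just 1 ⇒ r3c8=1.
Step 21. [r1c2∈{1}] r1c2 is down to just 1 ⇒ r1c2=1.
Step 22. [r4c3∈{3}] nothing but 3 survives at r4c3, so r4c3=3.
Step 23. [r5c7∈{7}] r5c7 has the single candidate 7 ⇒ r5c7=7.
Step 24. [r6c7∈{9}] r6c7's peers cover all but 9. So r6c7=9.
Step 25. [r9c2∈{7}] nothing but 7 survives at r9c2 ⇒ r9c2=7.
Step 26. [r1c4∈{4}] only 4 remains possible at r1c4, so r1c4=4.
Step 27. [r8c8∈{7}] r8c8 is down to just 7, so r8c8=7.
Step 28. [r5c4∈{3}] r5c4 is down to just 3 ⇒ r5c4=3.
Step 29. [r9c4∈{2}] r9c4 has the single candidate 2 ⇒ r9c4=2.
Step 30. [r3c3∈{9}] r3c3 is down to just 9, so r3c3=9.
Step 31. [r2c1∈{2}] r2c1's peers cover all but 2 ⇒ r2c1=2.
Step 32. [r4c5∈{4}] only 4 remains possible at r4c5. So r4c5=4.
Step 33. [r9c6∈{9}] r9c6's peers cover all but 9. So r9c6=9.
Step 34. [r6c8∈{3}] r6c8's peers cover all but 3. So r6c8=3.

Answer: 8 1 7 4 3 2 5 9 6 / 2 3 5 6 9 1 8 4 7 / 4 6 9 5 8 7 2 1 3 / 7 8 3 9 4 6 1 2 5 / 9 4 2 3 1 5 7 6 8 / 1 5 6 7 2 8 9 3 4 / 5 9 4 1 7 3 6 8 2 / 6 2 1 8 5 4 3 7 9 / 3 7 8 2 6 9 4 5 1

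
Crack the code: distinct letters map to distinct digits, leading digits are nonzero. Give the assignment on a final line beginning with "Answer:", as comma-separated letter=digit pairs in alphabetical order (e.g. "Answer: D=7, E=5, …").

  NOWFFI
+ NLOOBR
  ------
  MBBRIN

Step 1. [col 1: I + R ≡ N (mod 10)] N=1 is one option consistent with column 1 (I + R ≡ N (mod 10), carry-in 0) — take it ⇒ N=1.
Step 2. [col 1: I + R ≡ N (mod 10)] no forcing yet in column 1 (carry-in 0); R=6 is free and consistent — try it. So R=6.
Step 3. [col 1: I + R ≡ N (mod 10)] from column 1 (R=6, N=1, carry-in 0, digits 1,6 already taken and all letters distinct): I must equal 5, so I=5.
Step 4. [col 2: F + B ≡ I (mod 10)] B=0 is one option consistent with column 2 (F + B ≡ I (mod 10), carry-in 1) — take it. So B=0.
Step 5. [col 2: F + B ≡ I (mod 10)] from column 2 (B=0, I=5, carry-in 1, digits 0,1,5,6 already taken and all letters distinct): F must equal 4, so F=4.
Step 6. [col 3: F + O ≡ R (mod 10)] column 3 reads F+O+carry(0)=R with F=4, R=6; with digits 0,1,4,5,6 already taken and all letters distinct, the only value for O is 2 ⇒ O=2.
Step 7. [col 4: W + O ≡ B (mod 10)] from column 4 (O=2, B=0, carry-in 0, digits 0,1,2,4,5,6 already taken and all letters distinct): W must equal 8. So W=8.
Step 8. [col 5: O + L ≡ B (mod 10)] column 5 reads O+L+carry(1)=B with O=2, B=0; with digits 0,1,2,4,5,6,8 already taken and all letters distinct, the only value for L is 7. So L=7.
Step 9. [col 6: N + N ≡ M (mod 10)] in column 6 we have N+N≡M with carry-in 1; given N=1 and digits 0,1,2,4,5,6,7,8 already taken and all letters distinct, that pins M to 3. So M=3.

Answer: B=0, F=4, I=5, L=7, M=3, N=1, O=2, R=6, W=8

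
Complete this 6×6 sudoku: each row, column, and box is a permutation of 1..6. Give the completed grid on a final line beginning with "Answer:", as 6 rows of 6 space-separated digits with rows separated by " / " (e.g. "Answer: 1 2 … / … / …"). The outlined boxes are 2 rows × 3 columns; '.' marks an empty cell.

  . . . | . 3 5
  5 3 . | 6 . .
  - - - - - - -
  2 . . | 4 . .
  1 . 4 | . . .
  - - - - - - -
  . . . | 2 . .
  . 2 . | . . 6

Step 1. [r3c3∈{3,5,6}] box 3 places 3 nowhere but r3c3 ⇒ r3c3=3.
Step 2. [r1c4∈{1}] r1c4 is down to just 1 ⇒ r1c4=1.
Step 3. [r5c2∈{1,4,5,6}] r5c2 is the only open cell in col 2 admitting 1. So r5c2=1.
Step 4. [r6c5∈{1,4,5}] 1 has one home in row 6: r6c5, so r6c5=1.
Step 5. [r6c1∈{3,4}] in row 6, 4 fits only at r6c1 ⇒ r6c1=4.
Step 6. [r1c1∈{6}] r1c1's peers cover all but 6 ⇒ r1c1=6.
Step 7. [r6c4∈{3,5}] 3 has one home in row 6: r6c4 ⇒ r6c4=3.
Step 8. [r5c5∈{4,5}] r5c5 is the only open cell in box 6 admitting 5, so r5c5=5.
Step 9. [r3c5∈{6}] r3c5's peers cover all but 6, so r3c5=6.
Step 10. [r2c5∈{2,4}] in col 5, 4 fits only at r2c5 ⇒ r2c5=4.
Step 11. [r2c6∈{2}] r2c6 is down to just 2, so r2c6=2.
Step 12. [r4c2∈{5,6}] r4c2 is the only open cell in row 4 admitting 6 ⇒ r4c2=6.
Step 13. [r4c5∈{2}] r4c5's peers cover all but 2 ⇒ r4c5=2.
Step 14. [r6c3∈{5}] r6c3 has the single candidate 5 ⇒ r6c3=5.
Step 15. [r4c6∈{3}] r4c6 is down to just 3 ⇒ r4c6=3.
Step 16. [r1c2∈{4}] r1c2 has the single candidate 4 ⇒ r1c2=4.
Step 17. [r3c2∈{5}] only 5 remains possible at r3c2, so r3c2=5.
Step 18. [r1c3∈{2}] r1c3 is down to just 2. So r1c3=2.
Step 19. [r5c3∈{6}] only 6 remains possible at r5c3, so r5c3=6.
Step 20. [r3c6∈{1}] r3c6 is down to just 1, so r3c6=1.
Step 21. [r5c6∈{4}] r5c6's peers cover all but 4, so r5c6=4.
Step 22. [r2c3∈{1}] r2c3's peers cover all but 1, so r2c3=1.
Step 23. [r5c1∈{3}] r5c1's peers cover all but 3. So r5c1=3.
Step 24. [r4c4∈{5}] only 5 remains possible at r4c4 ⇒ r4c4=5.

Answer: 6 4 2 1 3 5 / 5 3 1 6 4 2 / 2 5 3 4 6 1 / 1 6 4 5 2 3 / 3 1 6 2 5 4 / 4 2 5 3 1 6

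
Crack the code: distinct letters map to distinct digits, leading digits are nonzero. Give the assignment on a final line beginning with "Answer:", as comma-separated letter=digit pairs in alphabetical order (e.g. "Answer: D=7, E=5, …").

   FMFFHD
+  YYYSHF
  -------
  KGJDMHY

Step 1. [col 1: D + F ≡ Y (mod 10)] column 1 (D + F ≡ Y (mod 10), carry-in 0) doesn't pin F yet; pick F=5 and continue ⇒ F=5.
Step 2. [K] the sum has 7 digits but both addends have 6; that extra leading digit K is the final carry, namely 1, so K=1.
Step 3. [col 1: D + F ≡ Y (mod 10)] several values work for Y in column 1 (D + F ≡ Y (mod 10), carry-in 0); try Y=8 ⇒ Y=8.
Step 4. [col 1: D + F ≡ Y (mod 10)] from column 1 (F=5, Y=8, carry-in 0, digits 1,5,8 already taken and all letters distinct): D must equal 3, so D=3.
Step 5. [col 2: H + H ≡ H (mod 10)] in column 2 we have H+H≡H with carry-in 0; given nothing yet and digits 1,3,5,8 already taken and all letters distinct, that pins H to 0 ⇒ H=0.
Step 6. [col 3: F + S ≡ M (mod 10)] column 3 (F + S ≡ M (mod 10), carry-in 0) doesn't pin M yet; pick M=7 and continue ⇒ M=7.
Step 7. [col 3: F + S ≡ M (mod 10)] column 3 reads F+S+carry(0)=M with F=5, M=7; with digits 0,1,3,5,7,8 already taken and all letters distinct, the only value for S is 2 ⇒ S=2.
Step 8. [col 5: M + Y ≡ J (mod 10)] column 5 reads M+Y+carry(1)=J with M=7, Y=8; with digits 0,1,2,3,5,7,8 already taken and all letters distinct, the only value for J is 6. So J=6.
Step 9. [col 6: F + Y ≡ G (mod 10)] column 6: given F=5, Y=8, carry-in 1, and digits 0,1,2,3,5,6,7,8 already taken and all letters distinct, F+Y≡G (mod 10) forces G=4, so G=4.

Answer: D=3, F=5, G=4, H=0, J=6, K=1, M=7, S=2, Y=8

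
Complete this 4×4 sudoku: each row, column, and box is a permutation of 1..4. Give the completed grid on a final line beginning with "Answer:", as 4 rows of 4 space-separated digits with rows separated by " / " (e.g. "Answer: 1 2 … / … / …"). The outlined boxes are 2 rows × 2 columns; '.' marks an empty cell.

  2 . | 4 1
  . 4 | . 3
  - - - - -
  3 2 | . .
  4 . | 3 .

Step 1. [r1c2∈{3}] r1c2 has the single candidate 3 ⇒ r1c2=3.
Step 2. [r2c3∈{2}] r2c3's peers cover all but 2 ⇒ r2c3=2.
Step 3. [r4c2∈{1}] nothing but 1 survives at r4c2. So r4c2=1.
Step 4. [r4c4∈{2}] r4c4 is down to just 2 ⇒ r4c4=2.
Step 5. [r3c3∈{1}] r3c3's peers cover all but 1, so r3c3=1.
Step 6. [r3c4∈{4}] nothing but 4 survives at r3c4 ⇒ r3c4=4.
Step 7. [r2c1∈{1}] r2c1's peers cover all but 1, so r2c1=1.

Answer: 2 3 4 1 / 1 4 2 3 / 3 2 1 4 / 4 1 3 2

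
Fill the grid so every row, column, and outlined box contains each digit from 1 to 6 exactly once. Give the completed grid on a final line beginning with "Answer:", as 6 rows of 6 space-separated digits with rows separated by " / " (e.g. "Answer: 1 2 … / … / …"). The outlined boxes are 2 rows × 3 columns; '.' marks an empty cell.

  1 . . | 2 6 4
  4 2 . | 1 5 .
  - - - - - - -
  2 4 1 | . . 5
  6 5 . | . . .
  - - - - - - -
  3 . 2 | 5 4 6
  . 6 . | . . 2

Step 1. [r4c3∈{3}] only 3 remains possible at r4c3, so r4c3=3.
Step 2. [r6c4∈{3}] r6c4 has the single candidate 3, so r6c4=3.
Step 3. [r1c3∈{5}] r1c3's peers cover all but 5. So r1c3=5.
Step 4. [r6c5∈{1}] only 1 remains possible at r6c5 ⇒ r6c5=1.
Step 5. [r4c4∈{4}] nothing but 4 survives at r4c4, so r4c4=4.
Step 6. [r2c3∈{6}] only 6 remains possible at r2c3. So r2c3=6.
Step 7. [r4c5∈{2}] r4c5's peers cover all but 2. So r4c5=2.
Step 8. [r3c4∈{6}] r3c4 has the single candidate 6. So r3c4=6.
Step 9. [r2c6∈{3}] nothing but 3 survives at r2c6. So r2c6=3.
Step 10. [r1c2∈{3}] nothing but 3 survives at r1c2. So r1c2=3.
Step 11. [r6c1∈{5}] only 5 remains possible at r6c1 ⇒ r6c1=5.
Step 12. [r3c5∈{3}] only 3 remains possible at r3c5, so r3c5=3.
Step 13. [r6c3∈{4}] r6c3's peers cover all but 4. So r6c3=4.
Step 14. [r4c6∈{1}] nothing but 1 survives at r4c6, so r4c6=1.
Step 15. [r5c2∈{1}] only 1 remains possible at r5c2 ⇒ r5c2=1.

Answer: 1 3 5 2 6 4 / 4 2 6 1 5 3 / 2 4 1 6 3 5 / 6 5 3 4 2 1 / 3 1 2 5 4 6 / 5 6 4 3 1 2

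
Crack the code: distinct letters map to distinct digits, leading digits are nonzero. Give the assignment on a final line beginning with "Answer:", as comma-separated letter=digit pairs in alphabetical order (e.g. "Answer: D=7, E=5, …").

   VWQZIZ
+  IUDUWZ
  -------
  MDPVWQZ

Step 1. [col 1: Z + Z ≡ Z (mod 10)] from column 1 (nothing yet, carry-in 0, all letters distinct, none taken yet): Z must equal 0, so Z=0.
Step 2. [col 2: I + W ≡ Q (mod 10)] W=9 is one option consistent with column 2 (I + W ≡ Q (mod 10), carry-in 0) — take it ⇒ W=9.
Step 3. [M] M is the leading digit of a 7-digit sum of two 6-digit numbers; the final carry is exactly 1, so M=1.
Step 4. [col 2: I + W ≡ Q (mod 10)] column 2 (I + W ≡ Q (mod 10), carry-in 0) doesn't pin I yet; pick I=5 and continue ⇒ I=5.
Step 5. [col 2: I + W ≡ Q (mod 10)] column 2: given I=5, W=9, carry-in 0, and digits 0,1,5,9 already taken and all letters distinct, I+W≡Q (mod 10) forces Q=4 ⇒ Q=4.
Step 6. [col 3: Z + U ≡ W (mod 10)] in column 3 we have Z+U≡W with carry-in 1; given Z=0, W=9 and digits 0,1,4,5,9 already taken and all letters distinct, that pins U to 8, so U=8.
Step 7. [col 4: Q + D ≡ V (mod 10)] column 4 (Q + D ≡ V (mod 10), carry-in 0) doesn't pin D yet; pick D=2 and continue, so D=2.
Step 8. [col 4: Q + D ≡ V (mod 10)] from column 4 (Q=4, D=2, carry-in 0, digits 0,1,2,4,5,8,9 already taken and all letters distinct): V must equal 6. So V=6.
Step 9. [col 5: W + U ≡ P (mod 10)] column 5: given W=9, U=8, carry-in 0, and digits 0,1,2,4,5,6,8,9 already taken and all letters distinct, W+U≡P (mod 10) forces P=7, so P=7.

Answer: D=2, I=5, M=1, P=7, Q=4, U=8, V=6, W=9, Z=0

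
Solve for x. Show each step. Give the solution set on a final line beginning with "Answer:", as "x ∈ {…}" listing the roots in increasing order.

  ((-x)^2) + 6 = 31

Step 1. [((-x)^2) + 6 = 31] the outer +6 inverts by subtracting 6 ⇒ sub: (-x)^2 = 25.
Step 2. [(-x)^2 = 25] 25 ≥ 0, LHS is (·)² — take ±√ ⇒ sqrt: -x = 5 or -5.
Step 3. [-x = 5 or -5] leading − — multiply by −1. So neg: x = -5 or 5.

Answer: x ∈ {-5, 5}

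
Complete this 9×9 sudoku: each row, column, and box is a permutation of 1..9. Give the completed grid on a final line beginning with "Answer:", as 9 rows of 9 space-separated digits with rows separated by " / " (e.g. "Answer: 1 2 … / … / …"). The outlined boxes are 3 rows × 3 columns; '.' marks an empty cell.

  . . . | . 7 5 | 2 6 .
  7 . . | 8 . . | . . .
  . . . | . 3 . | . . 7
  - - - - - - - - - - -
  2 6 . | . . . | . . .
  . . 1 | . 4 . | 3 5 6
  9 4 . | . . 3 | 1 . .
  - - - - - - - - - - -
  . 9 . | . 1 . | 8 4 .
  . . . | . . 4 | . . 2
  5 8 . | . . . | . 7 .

Step 1. [r4c3∈{3,5,7,8}] r4c3 is the only open cell in row 4 admitting 3. So r4c3=3.
Step 2. [r6c3∈{5,7,8}] in box 4, 5 fits only at r6c3. So r6c3=5.
Step 3. [r6c4∈{2,6,7}] across row 6, 7 lands solely at r6c4 ⇒ r6c4=7.
Step 4. [r9c3∈{2,4,6}] r9c3 is the only open cell in row 9 admitting 4. So r9c3=4.
Step 5. [r7c3∈{2,6,7}] box 7 places 2 nowhere but r7c3. So r7c3=2.
Step 6. [r8c5∈{5,6,8,9}] row 8 places 8 nowhere but r8c5, so r8c5=8.
Step 7. [r9c9∈{1,3,9}] r9c9 is the only open cell in row 9 admitting 1 ⇒ r9c9=1.
Step 8. [r9c4∈{2,3,6,9}] in row 9, 3 fits only at r9c4, so r9c4=3.
Step 9. [r6c9∈{8}] r6c9 is down to just 8, so r6c9=8.
Step 10. [r4c8∈{9}] r4c8's peers cover all but 9. So r4c8=9.
Step 11. [r8c8∈{3}] nothing but 3 survives at r8c8. So r8c8=3.
Step 12. [r5c1∈{8}] r5c1 is down to just 8 ⇒ r5c1=8.
Step 13. [r4c9∈{4}] r4c9's peers cover all but 4, so r4c9=4.
Step 14. [r2c7∈{4,5,9}] 4 has one home in row 2: r2c7, so r2c7=4.
Step 15. [r6c5∈{2,6}] r6c5 is the only open cell in row 6 admitting 6. So r6c5=6.
Step 16. [r2c8∈{1}] r2c8's peers cover all but 1 ⇒ r2c8=1.
Step 17. [r7c9∈{5}] r7c9 is down to just 5. So r7c9=5.
Step 18. [r7c4∈{6}] r7c4 has the single candidate 6 ⇒ r7c4=6.
Step 19. [r2c2∈{2,3,5}] in row 2, 5 fits only at r2c2, so r2c2=5.
Step 20. [r3c2∈{1,2}] 2 has one home in col 2: r3c2. So r3c2=2.
Step 21. [r1c2∈{1,3}] r1c2 is the only open cell in col 2 admitting 3 ⇒ r1c2=3.
Step 22. [r1c9∈{9}] r1c9's peers cover all but 9 ⇒ r1c9=9.
Step 23. [r5c4∈{2,9}] 2 has one home in col 4: r5c4. So r5c4=2.
Step 24. [r5c6∈{9}] r5c6's peers cover all but 9, so r5c6=9.
Step 25. [r8c3∈{6,7}] r8c3 is the only open cell in col 3 admitting 7 ⇒ r8c3=7.
Step 26. [r8c1∈{1,6}] in box 7, 6 fits only at r8c1, so r8c1=6.
Step 27. [r8c7∈{9}] r8c7 has the single candidate 9, so r8c7=9.
Step 28. [r3c4∈{1,4,9}] in col 4, 9 fits only at r3c4, so r3c4=9.
Step 29. [r1c4∈{1,4}] across col 4, 4 lands solely at r1c4 ⇒ r1c4=4.
Step 30. [r3c6∈{1,6}] across box 2, 1 lands solely at r3c6 ⇒ r3c6=1.
Step 31. [r2c5∈{2}] r2c5 has the single candidate 2. So r2c5=2.
Step 32. [r3c3∈{6,8}] 6 has one home in row 3: r3c3 ⇒ r3c3=6.
Step 33. [r4c4∈{1,5}] 1 has one home in row 4: r4c4 ⇒ r4c4=1.
Step 34. [r2c6∈{6}] r2c6's peers cover all but 6, so r2c6=6.
Step 35. [r7c6∈{7}] nothing but 7 survives at r7c6. So r7c6=7.
Step 36. [r1c3∈{8}] r1c3's peers cover all but 8, so r1c3=8.
Step 37. [r4c7∈{7}] r4c7 has the single candidate 7. So r4c7=7.
Step 38. [r3c8∈{8}] only 8 remains possible at r3c8 ⇒ r3c8=8.
Step 39. [r5c2∈{7}] r5c2 has the single candidate 7 ⇒ r5c2=7.
Step 40. [r4c6∈{8}] only 8 remains possible at r4c6. So r4c6=8.
Step 41. [r3c1∈{4}] r3c1's peers cover all but 4 ⇒ r3c1=4.
Step 42. [r1c1∈{1}] nothing but 1 survives at r1c1, so r1c1=1.
Step 43. [r2c9∈{3}] nothing but 3 survives at r2c9, so r2c9=3.
Step 44. [r8c2∈{1}] r8c2's peers cover all but 1, so r8c2=1.
Step 45. [r4c5∈{5}] only 5 remains possible at r4c5. So r4c5=5.
Step 46. [r3c7∈{5}] nothing but 5 survives at r3c7 ⇒ r3c7=5.
Step 47. [r9c7∈{6}] r9c7 is down to just 6. So r9c7=6.
Step 48. [r9c6∈{2}] r9c6's peers cover all but 2, so r9c6=2.
Step 49. [r7c1∈{3}] r7c1 has the single candidate 3. So r7c1=3.
Step 50. [r9c5∈{9}] r9c5's peers cover all but 9, so r9c5=9.
Step 51. [r6c8∈{2}] r6c8 is down to just 2, so r6c8=2.
Step 52. [r8c4∈{5}] r8c4 has the single candidate 5. So r8c4=5.
Step 53. [r2c3∈{9}] r2c3's peers cover all but 9 ⇒ r2c3=9.

Answer: 1 3 8 4 7 5 2 6 9 / 7 5 9 8 2 6 4 1 3 / 4 2 6 9 3 1 5 8 7 / 2 6 3 1 5 8 7 9 4 / 8 7 1 2 4 9 3 5 6 / 9 4 5 7 6 3 1 2 8 / 3 9 2 6 1 7 8 4 5 / 6 1 7 5 8 4 9 3 2 / 5 8 4 3 9 2 6 7 1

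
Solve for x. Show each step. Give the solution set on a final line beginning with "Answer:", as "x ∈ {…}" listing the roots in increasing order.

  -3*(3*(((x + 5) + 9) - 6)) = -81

Step 1. [-3*(3*(((x + 5) + 9) - 6)) = -81] -3·(inner) — divide through by -3, so div: 3*(((x + 5) + 9) - 6) = 27.
Step 2. [3*(((x + 5) + 9) - 6) = 27] divide by the outer 3 ⇒ div: ((x + 5) + 9) - 6 = 9.
Step 3. [((x + 5) + 9) - 6 = 9] 6 comes off first (add 6) ⇒ sub: (x + 5) + 9 = 15.
Step 4. [(x + 5) + 9 = 15] subtract 9: x sits inside (… + 9). So sub: x + 5 = 6.
Step 5. [x + 5 = 6] the outer +5 inverts by subtracting 5 ⇒ sub: x = 1.

Answer: x ∈ {1}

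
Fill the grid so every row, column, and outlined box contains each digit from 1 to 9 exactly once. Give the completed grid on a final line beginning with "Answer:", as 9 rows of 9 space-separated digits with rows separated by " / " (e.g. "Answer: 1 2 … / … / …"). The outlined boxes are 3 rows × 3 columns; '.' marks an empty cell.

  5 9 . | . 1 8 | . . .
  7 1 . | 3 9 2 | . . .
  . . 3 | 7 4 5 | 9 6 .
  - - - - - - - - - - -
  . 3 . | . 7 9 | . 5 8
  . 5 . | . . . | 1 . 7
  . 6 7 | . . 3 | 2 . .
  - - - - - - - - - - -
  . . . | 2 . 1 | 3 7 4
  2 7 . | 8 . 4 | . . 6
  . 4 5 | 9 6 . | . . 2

Step 1. [r3c1∈{8}] nothing but 8 survives at r3c1, so r3c1=8.
Step 2. [r5c3∈{2,4,8,9}] in box 4, 8 fits only at r5c3 ⇒ r5c3=8.
Step 3. [r8c8∈{1,9}] r8c8 is the only open cell in box 9 admitting 9. So r8c8=9.
Step 4. [r6c8∈{4}] r6c8 has the single candidate 4. So r6c8=4.
Step 5. [r2c3∈{4,6}] in row 2, 6 fits only at r2c3, so r2c3=6.
Step 6. [r1c3∈{2,4}] 4 has one home in box 1: r1c3. So r1c3=4.
Step 7. [r5c1∈{4,9}] r5c1 is the only open cell in row 5 admitting 9. So r5c1=9.
Step 8. [r6c1∈{1}] only 1 remains possible at r6c1 ⇒ r6c1=1.
Step 9. [r9c7∈{8}] only 8 remains possible at r9c7 ⇒ r9c7=8.
Step 10. [r5c6∈{6}] only 6 remains possible at r5c6 ⇒ r5c6=6.
Step 11. [r8c7∈{5}] only 5 remains possible at r8c7 ⇒ r8c7=5.
Step 12. [r7c5∈{5}] nothing but 5 survives at r7c5 ⇒ r7c5=5.
Step 13. [r1c8∈{2,3}] r1c8 is the only open cell in row 1 admitting 2, so r1c8=2.
Step 14. [r4c4∈{1,4}] r4c4 is the only open cell in row 4 admitting 1. So r4c4=1.
Step 15. [r1c4∈{6}] only 6 remains possible at r1c4, so r1c4=6.
Step 16. [r5c8∈{3}] r5c8's peers cover all but 3. So r5c8=3.
Step 17. [r4c3∈{2}] only 2 remains possible at r4c3, so r4c3=2.
Step 18. [r6c4∈{5}] r6c4 is down to just 5, so r6c4=5.
Step 19. [r9c6∈{7}] r9c6 is down to just 7 ⇒ r9c6=7.
Step 20. [r7c1∈{6}] r7c1's peers cover all but 6. So r7c1=6.
Step 21. [r6c9∈{9}] nothing but 9 survives at r6c9 ⇒ r6c9=9.
Step 22. [r5c4∈{4}] r5c4's peers cover all but 4, so r5c4=4.
Step 23. [r3c9∈{1}] r3c9 is down to just 1. So r3c9=1.
Step 24. [r8c5∈{3}] r8c5's peers cover all but 3. So r8c5=3.
Step 25. [r7c2∈{8}] r7c2 has the single candidate 8 ⇒ r7c2=8.
Step 26. [r4c1∈{4}] r4c1's peers cover all but 4 ⇒ r4c1=4.
Step 27. [r2c7∈{4}] r2c7 has the single candidate 4, so r2c7=4.
Step 28. [r6c5∈{8}] r6c5 has the single candidate 8 ⇒ r6c5=8.
Step 29. [r1c7∈{7}] r1c7 has the single candidate 7, so r1c7=7.
Step 30. [r3c2∈{2}] r3c2 has the single candidate 2. So r3c2=2.
Step 31. [r8c3∈{1}] r8c3 has the single candidate 1, so r8c3=1.
Step 32. [r9c8∈{1}] only 1 remains possible at r9c8 ⇒ r9c8=1.
Step 33. [r1c9∈{3}] only 3 remains possible at r1c9. So r1c9=3.
Step 34. [r2c8∈{8}] r2c8 has the single candidate 8. So r2c8=8.
Step 35. [r5c5∈{2}] r5c5 has the single candidate 2 ⇒ r5c5=2.
Step 36. [r7c3∈{9}] only 9 remains possible at r7c3 ⇒ r7c3=9.
Step 37. [r4c7∈{6}] r4c7 is down to just 6. So r4c7=6.
Step 38. [r9c1∈{3}] r9c1 has the single candidate 3. So r9c1=3.
Step 39. [r2c9∈{5}] only 5 remains possible at r2c9, so r2c9=5.

Answer: 5 9 4 6 1 8 7 2 3 / 7 1 6 3 9 2 4 8 5 / 8 2 3 7 4 5 9 6 1 / 4 3 2 1 7 9 6 5 8 / 9 5 8 4 2 6 1 3 7 / 1 6 7 5 8 3 2 4 9 / 6 8 9 2 5 1 3 7 4 / 2 7 1 8 3 4 5 9 6 / 3 4 5 9 6 7 8 1 2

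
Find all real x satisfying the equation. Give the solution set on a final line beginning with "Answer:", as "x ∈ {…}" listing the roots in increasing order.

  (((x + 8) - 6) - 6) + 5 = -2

Step 1. [(((x + 8) - 6) - 6) + 5 = -2] +5 is outermost — subtract 5 both sides ⇒ sub: ((x + 8) - 6) - 6 = -7.
Step 2. [((x + 8) - 6) - 6 = -7] add 6: x sits inside (… - 6) ⇒ sub: (x + 8) - 6 = -1.
Step 3. [(x + 8) - 6 = -1] the outer -6 inverts by adding 6. So sub: x + 8 = 5.
Step 4. [x + 8 = 5] 8 comes off first (subtract 8). So sub: x = -3.

Answer: x ∈ {-3}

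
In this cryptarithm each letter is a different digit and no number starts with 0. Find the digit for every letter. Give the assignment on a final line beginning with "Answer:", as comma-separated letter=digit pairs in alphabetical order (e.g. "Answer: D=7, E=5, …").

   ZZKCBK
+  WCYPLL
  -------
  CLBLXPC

Step 1. [col 1: K + L ≡ C (mod 10)] column 1 (K + L ≡ C (mod 10), carry-in 0) doesn't pin L yet; pick L=3 and continue. So L=3.
Step 2. [col 1: K + L ≡ C (mod 10)] several values work for K in column 1 (K + L ≡ C (mod 10), carry-in 0); try K=8. So K=8.
Step 3. [col 1: K + L ≡ C (mod 10)] in column 1 we have K+L≡C with carry-in 0; given K=8, L=3 and digits 3,8 already taken and all letters distinct, that pins C to 1. So C=1.
Step 4. [col 2: B + L ≡ P (mod 10)] several values work for B in column 2 (B + L ≡ P (mod 10), carry-in 1); try B=6 ⇒ B=6.
Step 5. [col 2: B + L ≡ P (mod 10)] column 2 reads B+L+carry(1)=P with B=6, L=3; with digits 1,3,6,8 already taken and all letters distinct, the only value for P is 0, so P=0.
Step 6. [col 3: C + P ≡ X (mod 10)] column 3 reads C+P+carry(1)=X with C=1, P=0; with digits 0,1,3,6,8 already taken and all letters distinct, the only value for X is 2 ⇒ X=2.
Step 7. [col 4: K + Y ≡ L (mod 10)] from column 4 (K=8, L=3, carry-in 0, digits 0,1,2,3,6,8 already taken and all letters distinct): Y must equal 5. So Y=5.
Step 8. [col 5: Z + C ≡ B (mod 10)] in column 5 we have Z+C≡B with carry-in 1; given C=1, B=6 and digits 0,1,2,3,5,6,8 already taken and all letters distinct, that pins Z to 4. So Z=4.
Step 9. [col 6: Z + W ≡ L (mod 10)] from column 6 (Z=4, L=3, carry-in 0, digits 0,1,2,3,4,5,6,8 already taken and all letters distinct): W must equal 9 ⇒ W=9.

Answer: B=6, C=1, K=8, L=3, P=0, W=9, X=2, Y=5, Z=4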